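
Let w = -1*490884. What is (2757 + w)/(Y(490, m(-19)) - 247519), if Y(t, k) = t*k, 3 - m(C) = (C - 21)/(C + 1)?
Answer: 4393143/2224241 ≈ 1.9751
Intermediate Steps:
w = -490884
m(C) = 3 - (-21 + C)/(1 + C) (m(C) = 3 - (C - 21)/(C + 1) = 3 - (-21 + C)/(1 + C))
Y(t, k) = k*t
(2757 + w)/(Y(490, m(-19)) - 247519) = (2757 - 490884)/((2*(12 - 19)/(1 - 19))*490 - 247519) = -488127/((2*(-7)/(-18))*490 - 247519) = -488127/((2*(-1/18)*(-7))*490 - 247519) = -488127/((7/9)*490 - 247519) = -488127/(3430/9 - 247519) = -488127/(-2224241/9) = -488127*(-9/2224241) = 4393143/2224241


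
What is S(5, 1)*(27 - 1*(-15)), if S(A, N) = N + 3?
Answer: 168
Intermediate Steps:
S(A, N) = 3 + N
S(5, 1)*(27 - 1*(-15)) = (3 + 1)*(27 - 1*(-15)) = 4*(27 + 15) = 4*42 = 168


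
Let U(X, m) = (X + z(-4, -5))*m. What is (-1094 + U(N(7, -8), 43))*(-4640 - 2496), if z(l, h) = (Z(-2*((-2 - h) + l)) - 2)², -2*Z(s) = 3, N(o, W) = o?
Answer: 1899960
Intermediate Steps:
Z(s) = -3/2 (Z(s) = -½*3 = -3/2)
z(l, h) = 49/4 (z(l, h) = (-3/2 - 2)² = (-7/2)² = 49/4)
U(X, m) = m*(49/4 + X) (U(X, m) = (X + 49/4)*m = (49/4 + X)*m = m*(49/4 + X))
(-1094 + U(N(7, -8), 43))*(-4640 - 2496) = (-1094 + (¼)*43*(49 + 4*7))*(-4640 - 2496) = (-1094 + (¼)*43*(49 + 28))*(-7136) = (-1094 + (¼)*43*77)*(-7136) = (-1094 + 3311/4)*(-7136) = -1065/4*(-7136) = 1899960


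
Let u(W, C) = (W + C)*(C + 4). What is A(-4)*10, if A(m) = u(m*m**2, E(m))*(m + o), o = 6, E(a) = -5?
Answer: 1380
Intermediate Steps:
u(W, C) = (4 + C)*(C + W) (u(W, C) = (C + W)*(4 + C) = (4 + C)*(C + W))
A(m) = (5 - m**3)*(6 + m) (A(m) = ((-5)**2 + 4*(-5) + 4*(m*m**2) - 5*m*m**2)*(m + 6) = (25 - 20 + 4*m**3 - 5*m**3)*(6 + m) = (5 - m**3)*(6 + m))
A(-4)*10 = -(-5 + (-4)**3)*(6 - 4)*10 = -1*(-5 - 64)*2*10 = -1*(-69)*2*10 = 138*10 = 1380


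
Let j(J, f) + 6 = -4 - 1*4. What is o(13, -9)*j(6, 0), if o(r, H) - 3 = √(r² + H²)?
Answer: -42 - 70*√10 ≈ -263.36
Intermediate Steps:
j(J, f) = -14 (j(J, f) = -6 + (-4 - 1*4) = -6 + (-4 - 4) = -6 - 8 = -14)
o(r, H) = 3 + √(H² + r²) (o(r, H) = 3 + √(r² + H²) = 3 + √(H² + r²))
o(13, -9)*j(6, 0) = (3 + √((-9)² + 13²))*(-14) = (3 + √(81 + 169))*(-14) = (3 + √250)*(-14) = (3 + 5*√10)*(-14) = -42 - 70*√10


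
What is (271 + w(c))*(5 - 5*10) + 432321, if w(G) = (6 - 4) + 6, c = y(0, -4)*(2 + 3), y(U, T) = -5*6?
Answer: 419766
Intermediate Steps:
y(U, T) = -30
c = -150 (c = -30*(2 + 3) = -30*5 = -150)
w(G) = 8 (w(G) = 2 + 6 = 8)
(271 + w(c))*(5 - 5*10) + 432321 = (271 + 8)*(5 - 5*10) + 432321 = 279*(5 - 50) + 432321 = 279*(-45) + 432321 = -12555 + 432321 = 419766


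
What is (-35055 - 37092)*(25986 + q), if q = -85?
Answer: -1868679447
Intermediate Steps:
(-35055 - 37092)*(25986 + q) = (-35055 - 37092)*(25986 - 85) = -72147*25901 = -1868679447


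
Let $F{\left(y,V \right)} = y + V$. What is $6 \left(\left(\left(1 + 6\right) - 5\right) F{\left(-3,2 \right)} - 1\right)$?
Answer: $-18$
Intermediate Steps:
$F{\left(y,V \right)} = V + y$
$6 \left(\left(\left(1 + 6\right) - 5\right) F{\left(-3,2 \right)} - 1\right) = 6 \left(\left(\left(1 + 6\right) - 5\right) \left(2 - 3\right) - 1\right) = 6 \left(\left(7 - 5\right) \left(-1\right) - 1\right) = 6 \left(2 \left(-1\right) - 1\right) = 6 \left(-2 - 1\right) = 6 \left(-3\right) = -18$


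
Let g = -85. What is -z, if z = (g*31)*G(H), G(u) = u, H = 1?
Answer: 2635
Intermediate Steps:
z = -2635 (z = -85*31*1 = -2635*1 = -2635)
-z = -1*(-2635) = 2635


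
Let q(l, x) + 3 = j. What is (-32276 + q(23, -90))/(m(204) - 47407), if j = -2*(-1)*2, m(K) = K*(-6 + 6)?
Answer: 32275/47407 ≈ 0.68081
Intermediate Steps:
m(K) = 0 (m(K) = K*0 = 0)
j = 4 (j = 2*2 = 4)
q(l, x) = 1 (q(l, x) = -3 + 4 = 1)
(-32276 + q(23, -90))/(m(204) - 47407) = (-32276 + 1)/(0 - 47407) = -32275/(-47407) = -32275*(-1/47407) = 32275/47407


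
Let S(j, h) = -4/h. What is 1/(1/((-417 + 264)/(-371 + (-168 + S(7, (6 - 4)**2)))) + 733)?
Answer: 17/12521 ≈ 0.0013577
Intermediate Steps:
1/(1/((-417 + 264)/(-371 + (-168 + S(7, (6 - 4)**2)))) + 733) = 1/(1/((-417 + 264)/(-371 + (-168 - 4/(6 - 4)**2))) + 733) = 1/(1/(-153/(-371 + (-168 - 4/(2**2)))) + 733) = 1/(1/(-153/(-371 + (-168 - 4/4))) + 733) = 1/(1/(-153/(-371 + (-168 - 4*1/4))) + 733) = 1/(1/(-153/(-371 + (-168 - 1))) + 733) = 1/(1/(-153/(-371 - 169)) + 733) = 1/(1/(-153/(-540)) + 733) = 1/(1/(-153*(-1/540)) + 733) = 1/(1/(17/60) + 733) = 1/(60/17 + 733) = 1/(12521/17) = 17/12521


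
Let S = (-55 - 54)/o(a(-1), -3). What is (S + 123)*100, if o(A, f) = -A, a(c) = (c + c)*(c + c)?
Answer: 15025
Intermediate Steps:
a(c) = 4*c² (a(c) = (2*c)*(2*c) = 4*c²)
S = 109/4 (S = (-55 - 54)/((-4*(-1)²)) = -109/((-4)) = -109/((-1*4)) = -109/(-4) = -109*(-¼) = 109/4 ≈ 27.250)
(S + 123)*100 = (109/4 + 123)*100 = (601/4)*100 = 15025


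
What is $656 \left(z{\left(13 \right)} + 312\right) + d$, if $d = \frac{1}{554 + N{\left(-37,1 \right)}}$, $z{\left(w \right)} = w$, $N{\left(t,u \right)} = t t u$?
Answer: $\frac{409983601}{1923} \approx 2.132 \cdot 10^{5}$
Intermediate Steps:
$N{\left(t,u \right)} = u t^{2}$ ($N{\left(t,u \right)} = t^{2} u = u t^{2}$)
$d = \frac{1}{1923}$ ($d = \frac{1}{554 + 1 \left(-37\right)^{2}} = \frac{1}{554 + 1 \cdot 1369} = \frac{1}{554 + 1369} = \frac{1}{1923} \approx 0.00052002$)
$656 \left(z{\left(13 \right)} + 312\right) + d = 656 \left(13 + 312\right) + \frac{1}{1923} = 656 \cdot 325 + \frac{1}{1923} = 213200 + \frac{1}{1923} = \frac{409983601}{1923}$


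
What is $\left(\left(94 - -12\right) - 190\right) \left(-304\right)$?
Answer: $25536$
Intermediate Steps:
$\left(\left(94 - -12\right) - 190\right) \left(-304\right) = \left(\left(94 + 12\right) - 190\right) \left(-304\right) = \left(106 - 190\right) \left(-304\right) = \left(-84\right) \left(-304\right) = 25536$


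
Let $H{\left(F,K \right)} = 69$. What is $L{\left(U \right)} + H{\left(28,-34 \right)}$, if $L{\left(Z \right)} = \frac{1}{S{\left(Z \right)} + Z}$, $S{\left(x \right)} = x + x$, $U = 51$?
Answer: $\frac{10558}{153} \approx 69.007$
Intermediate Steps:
$S{\left(x \right)} = 2 x$
$L{\left(Z \right)} = \frac{1}{3 Z}$ ($L{\left(Z \right)} = \frac{1}{2 Z + Z} = \frac{1}{3 Z}$)
$L{\left(U \right)} + H{\left(28,-34 \right)} = \frac{1}{3 \cdot 51} + 69 = \frac{1}{3} \cdot \frac{1}{51} + 69 = \frac{1}{153} + 69 = \frac{10558}{153}$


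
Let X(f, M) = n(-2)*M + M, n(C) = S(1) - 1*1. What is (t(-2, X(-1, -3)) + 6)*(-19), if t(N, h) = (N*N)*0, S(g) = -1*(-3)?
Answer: -114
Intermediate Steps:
S(g) = 3
n(C) = 2 (n(C) = 3 - 1*1 = 3 - 1 = 2)
X(f, M) = 3*M (X(f, M) = 2*M + M = 3*M)
t(N, h) = 0 (t(N, h) = N²*0 = 0)
(t(-2, X(-1, -3)) + 6)*(-19) = (0 + 6)*(-19) = 6*(-19) = -114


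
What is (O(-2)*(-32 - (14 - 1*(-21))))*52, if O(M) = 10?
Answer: -34840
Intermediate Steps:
(O(-2)*(-32 - (14 - 1*(-21))))*52 = (10*(-32 - (14 - 1*(-21))))*52 = (10*(-32 - (14 + 21)))*52 = (10*(-32 - 1*35))*52 = (10*(-32 - 35))*52 = (10*(-67))*52 = -670*52 = -34840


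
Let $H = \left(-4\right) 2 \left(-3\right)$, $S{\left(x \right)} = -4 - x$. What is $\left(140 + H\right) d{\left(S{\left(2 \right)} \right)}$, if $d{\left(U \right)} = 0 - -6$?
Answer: $984$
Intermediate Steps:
$d{\left(U \right)} = 6$ ($d{\left(U \right)} = 0 + 6 = 6$)
$H = 24$ ($H = \left(-8\right) \left(-3\right) = 24$)
$\left(140 + H\right) d{\left(S{\left(2 \right)} \right)} = \left(140 + 24\right) 6 = 164 \cdot 6 = 984$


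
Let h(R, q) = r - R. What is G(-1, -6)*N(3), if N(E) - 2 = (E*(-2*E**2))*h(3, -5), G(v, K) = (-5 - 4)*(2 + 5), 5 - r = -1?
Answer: 10080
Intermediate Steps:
r = 6 (r = 5 - 1*(-1) = 5 + 1 = 6)
h(R, q) = 6 - R
G(v, K) = -63 (G(v, K) = -9*7 = -63)
N(E) = 2 - 6*E**3 (N(E) = 2 + (E*(-2*E**2))*(6 - 1*3) = 2 + (-2*E**3)*(6 - 3) = 2 - 2*E**3*3 = 2 - 6*E**3)
G(-1, -6)*N(3) = -63*(2 - 6*3**3) = -63*(2 - 6*27) = -63*(2 - 162) = -63*(-160) = 10080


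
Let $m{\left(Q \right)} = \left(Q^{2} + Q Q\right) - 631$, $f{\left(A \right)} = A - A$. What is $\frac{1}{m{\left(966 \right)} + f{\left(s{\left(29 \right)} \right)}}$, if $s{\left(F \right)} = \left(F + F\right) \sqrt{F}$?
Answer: $\frac{1}{1865681} \approx 5.36 \cdot 10^{-7}$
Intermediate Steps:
$s{\left(F \right)} = 2 F^{\frac{3}{2}}$ ($s{\left(F \right)} = 2 F \sqrt{F} = 2 F^{\frac{3}{2}}$)
$f{\left(A \right)} = 0$
$m{\left(Q \right)} = -631 + 2 Q^{2}$ ($m{\left(Q \right)} = \left(Q^{2} + Q^{2}\right) - 631 = 2 Q^{2} - 631 = -631 + 2 Q^{2}$)
$\frac{1}{m{\left(966 \right)} + f{\left(s{\left(29 \right)} \right)}} = \frac{1}{\left(-631 + 2 \cdot 966^{2}\right) + 0} = \frac{1}{\left(-631 + 2 \cdot 933156\right) + 0} = \frac{1}{\left(-631 + 1866312\right) + 0} = \frac{1}{1865681 + 0} = \frac{1}{1865681}$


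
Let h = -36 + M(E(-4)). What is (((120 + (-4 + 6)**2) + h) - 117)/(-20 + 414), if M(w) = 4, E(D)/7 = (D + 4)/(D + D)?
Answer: -25/394 ≈ -0.063452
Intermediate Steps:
E(D) = 7*(4 + D)/(2*D) (E(D) = 7*((D + 4)/(D + D)) = 7*((4 + D)/((2*D))) = 7*((4 + D)*(1/(2*D))) = 7*((4 + D)/(2*D)) = 7*(4 + D)/(2*D))
h = -32 (h = -36 + 4 = -32)
(((120 + (-4 + 6)**2) + h) - 117)/(-20 + 414) = (((120 + (-4 + 6)**2) - 32) - 117)/(-20 + 414) = (((120 + 2**2) - 32) - 117)/394 = (((120 + 4) - 32) - 117)*(1/394) = ((124 - 32) - 117)*(1/394) = (92 - 117)*(1/394) = -25*1/394 = -25/394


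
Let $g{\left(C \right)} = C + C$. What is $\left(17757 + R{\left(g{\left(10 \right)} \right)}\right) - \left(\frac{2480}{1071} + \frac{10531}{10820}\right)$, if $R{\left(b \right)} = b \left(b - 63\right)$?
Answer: $\frac{195768041039}{11588220} \approx 16894.0$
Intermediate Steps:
$g{\left(C \right)} = 2 C$
$R{\left(b \right)} = b \left(-63 + b\right)$
$\left(17757 + R{\left(g{\left(10 \right)} \right)}\right) - \left(\frac{2480}{1071} + \frac{10531}{10820}\right) = \left(17757 + 2 \cdot 10 \left(-63 + 2 \cdot 10\right)\right) - \left(\frac{2480}{1071} + \frac{10531}{10820}\right) = \left(17757 + 20 \left(-63 + 20\right)\right) - \frac{38112301}{11588220} = \left(17757 + 20 \left(-43\right)\right) - \frac{38112301}{11588220} = \left(17757 - 860\right) - \frac{38112301}{11588220} = 16897 - \frac{38112301}{11588220} = \frac{195768041039}{11588220}$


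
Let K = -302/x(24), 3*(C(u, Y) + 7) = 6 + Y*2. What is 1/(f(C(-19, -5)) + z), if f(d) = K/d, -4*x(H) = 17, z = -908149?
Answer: -425/385966949 ≈ -1.1011e-6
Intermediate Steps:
x(H) = -17/4 (x(H) = -¼*17 = -17/4)
C(u, Y) = -5 + 2*Y/3 (C(u, Y) = -7 + (6 + Y*2)/3 = -7 + (6 + 2*Y)/3 = -7 + (2 + 2*Y/3) = -5 + 2*Y/3)
K = 1208/17 (K = -302/(-17/4) = -302*(-4/17) = 1208/17 ≈ 71.059)
f(d) = 1208/(17*d)
1/(f(C(-19, -5)) + z) = 1/(1208/(17*(-5 + (⅔)*(-5))) - 908149) = 1/(1208/(17*(-5 - 10/3)) - 908149) = 1/(1208/(17*(-25/3)) - 908149) = 1/((1208/17)*(-3/25) - 908149) = 1/(-3624/425 - 908149) = 1/(-385966949/425) = -425/385966949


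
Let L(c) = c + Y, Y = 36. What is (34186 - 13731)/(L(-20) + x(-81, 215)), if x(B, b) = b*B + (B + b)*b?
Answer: 20455/11411 ≈ 1.7926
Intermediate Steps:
L(c) = 36 + c (L(c) = c + 36 = 36 + c)
x(B, b) = B*b + b*(B + b)
(34186 - 13731)/(L(-20) + x(-81, 215)) = (34186 - 13731)/((36 - 20) + 215*(215 + 2*(-81))) = 20455/(16 + 215*(215 - 162)) = 20455/(16 + 215*53) = 20455/(16 + 11395) = 20455/11411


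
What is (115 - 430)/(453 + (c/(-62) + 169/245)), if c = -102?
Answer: -2392425/3458269 ≈ -0.69180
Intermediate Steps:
(115 - 430)/(453 + (c/(-62) + 169/245)) = (115 - 430)/(453 + (-102/(-62) + 169/245)) = -315/(453 + (-102*(-1/62) + 169*(1/245))) = -315/(453 + (51/31 + 169/245)) = -315/(453 + 17734/7595) = -315/3458269/7595 = -315*7595/3458269 = -2392425/3458269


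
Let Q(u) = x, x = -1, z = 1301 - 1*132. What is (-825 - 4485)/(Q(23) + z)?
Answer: -2655/584 ≈ -4.5462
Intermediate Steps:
z = 1169 (z = 1301 - 132 = 1169)
Q(u) = -1
(-825 - 4485)/(Q(23) + z) = (-825 - 4485)/(-1 + 1169) = -5310/1168 = -5310*1/1168 = -2655/584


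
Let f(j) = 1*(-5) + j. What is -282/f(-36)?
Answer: 282/41 ≈ 6.8781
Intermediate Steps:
f(j) = -5 + j
-282/f(-36) = -282/(-5 - 36) = -282/(-41) = -282*(-1/41) = 282/41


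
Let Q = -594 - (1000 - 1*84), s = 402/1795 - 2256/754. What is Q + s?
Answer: -1023712856/676715 ≈ -1512.8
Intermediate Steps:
s = -1873206/676715 (s = 402*(1/1795) - 2256*1/754 = 402/1795 - 1128/377 = -1873206/676715 ≈ -2.7681)
Q = -1510 (Q = -594 - (1000 - 84) = -594 - 1*916 = -594 - 916 = -1510)
Q + s = -1510 - 1873206/676715 = -1023712856/676715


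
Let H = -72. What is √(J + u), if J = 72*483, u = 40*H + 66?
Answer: √31962 ≈ 178.78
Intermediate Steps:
u = -2814 (u = 40*(-72) + 66 = -2880 + 66 = -2814)
J = 34776
√(J + u) = √(34776 - 2814) = √31962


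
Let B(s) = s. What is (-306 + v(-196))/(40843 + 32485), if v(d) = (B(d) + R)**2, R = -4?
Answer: 19847/36664 ≈ 0.54132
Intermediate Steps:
v(d) = (-4 + d)**2 (v(d) = (d - 4)**2 = (-4 + d)**2)
(-306 + v(-196))/(40843 + 32485) = (-306 + (-4 - 196)**2)/(40843 + 32485) = (-306 + (-200)**2)/73328 = (-306 + 40000)*(1/73328) = 39694*(1/73328) = 19847/36664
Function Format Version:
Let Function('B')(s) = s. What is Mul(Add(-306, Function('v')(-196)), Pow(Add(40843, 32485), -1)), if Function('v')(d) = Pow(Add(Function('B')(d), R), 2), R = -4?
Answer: Rational(19847, 36664) ≈ 0.54132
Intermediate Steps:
Function('v')(d) = Pow(Add(-4, d), 2) (Function('v')(d) = Pow(Add(d, -4), 2) = Pow(Add(-4, d), 2))
Mul(Add(-306, Function('v')(-196)), Pow(Add(40843, 32485), -1)) = Mul(Add(-306, Pow(Add(-4, -196), 2)), Pow(Add(40843, 32485), -1)) = Mul(Add(-306, Pow(-200, 2)), Pow(73328, -1)) = Mul(Add(-306, 40000), Rational(1, 73328)) = Mul(39694, Rational(1, 73328)) = Rational(19847, 36664)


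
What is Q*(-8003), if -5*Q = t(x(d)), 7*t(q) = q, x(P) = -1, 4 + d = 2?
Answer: -8003/35 ≈ -228.66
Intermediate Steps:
d = -2 (d = -4 + 2 = -2)
t(q) = q/7
Q = 1/35 (Q = -(-1)/35 = -⅕*(-⅐) = 1/35 ≈ 0.028571)
Q*(-8003) = (1/35)*(-8003) = -8003/35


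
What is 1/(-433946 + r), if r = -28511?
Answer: -1/462457 ≈ -2.1624e-6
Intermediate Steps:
1/(-433946 + r) = 1/(-433946 - 28511) = 1/(-462457) = -1/462457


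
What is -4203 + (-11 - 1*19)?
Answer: -4233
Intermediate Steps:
-4203 + (-11 - 1*19) = -4203 + (-11 - 19) = -4203 - 30 = -4233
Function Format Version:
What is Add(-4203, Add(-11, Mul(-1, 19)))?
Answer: -4233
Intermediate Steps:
Add(-4203, Add(-11, Mul(-1, 19))) = Add(-4203, Add(-11, -19)) = Add(-4203, -30) = -4233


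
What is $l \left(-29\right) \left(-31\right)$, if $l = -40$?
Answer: $-35960$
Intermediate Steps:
$l \left(-29\right) \left(-31\right) = \left(-40\right) \left(-29\right) \left(-31\right) = 1160 \left(-31\right) = -35960$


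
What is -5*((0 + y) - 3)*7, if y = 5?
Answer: -70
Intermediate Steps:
-5*((0 + y) - 3)*7 = -5*((0 + 5) - 3)*7 = -5*(5 - 3)*7 = -5*2*7 = -10*7 = -70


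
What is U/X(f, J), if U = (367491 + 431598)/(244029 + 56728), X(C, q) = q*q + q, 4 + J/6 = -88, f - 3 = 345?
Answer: 11581/1325736856 ≈ 8.7355e-6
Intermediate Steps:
f = 348 (f = 3 + 345 = 348)
J = -552 (J = -24 + 6*(-88) = -24 - 528 = -552)
X(C, q) = q + q**2 (X(C, q) = q**2 + q = q + q**2)
U = 799089/300757 ≈ 2.6569
U/X(f, J) = 799089/(300757*((-552*(1 - 552)))) = 799089/(300757*((-552*(-551)))) = (799089/300757)/304152 = (799089/300757)*(1/304152) = 11581/1325736856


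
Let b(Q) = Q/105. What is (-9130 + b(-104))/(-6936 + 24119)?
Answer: -958754/1804215 ≈ -0.53140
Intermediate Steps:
b(Q) = Q/105 (b(Q) = Q*(1/105) = Q/105)
(-9130 + b(-104))/(-6936 + 24119) = (-9130 + (1/105)*(-104))/(-6936 + 24119) = (-9130 - 104/105)/17183 = -958754/105*1/17183 = -958754/1804215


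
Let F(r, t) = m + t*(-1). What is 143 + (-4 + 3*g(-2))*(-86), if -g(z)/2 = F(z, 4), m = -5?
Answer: -4157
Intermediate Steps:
F(r, t) = -5 - t (F(r, t) = -5 + t*(-1) = -5 - t)
g(z) = 18 (g(z) = -2*(-5 - 1*4) = -2*(-5 - 4) = -2*(-9) = 18)
143 + (-4 + 3*g(-2))*(-86) = 143 + (-4 + 3*18)*(-86) = 143 + (-4 + 54)*(-86) = 143 + 50*(-86) = 143 - 4300 = -4157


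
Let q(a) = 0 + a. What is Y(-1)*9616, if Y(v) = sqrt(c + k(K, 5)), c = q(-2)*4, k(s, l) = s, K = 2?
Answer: 9616*I*sqrt(6) ≈ 23554.0*I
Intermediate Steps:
q(a) = a
c = -8 (c = -2*4 = -8)
Y(v) = I*sqrt(6) (Y(v) = sqrt(-8 + 2) = sqrt(-6) = I*sqrt(6))
Y(-1)*9616 = (I*sqrt(6))*9616 = 9616*I*sqrt(6)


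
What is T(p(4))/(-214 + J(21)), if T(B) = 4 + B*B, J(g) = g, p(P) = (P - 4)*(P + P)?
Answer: -4/193 ≈ -0.020725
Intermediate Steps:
p(P) = 2*P*(-4 + P) (p(P) = (-4 + P)*(2*P) = 2*P*(-4 + P))
T(B) = 4 + B²
T(p(4))/(-214 + J(21)) = (4 + (2*4*(-4 + 4))²)/(-214 + 21) = (4 + (2*4*0)²)/(-193) = -(4 + 0²)/193 = -(4 + 0)/193 = -1/193*4 = -4/193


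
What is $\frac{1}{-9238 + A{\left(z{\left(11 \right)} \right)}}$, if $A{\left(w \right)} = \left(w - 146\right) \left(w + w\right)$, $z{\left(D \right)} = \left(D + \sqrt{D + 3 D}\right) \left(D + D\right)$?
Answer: $- \frac{39909}{1680423886} + \frac{7436 \sqrt{11}}{840211943} \approx 5.6033 \cdot 10^{-6}$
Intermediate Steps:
$z{\left(D \right)} = 2 D \left(D + 2 \sqrt{D}\right)$ ($z{\left(D \right)} = \left(D + \sqrt{4 D}\right) 2 D = \left(D + 2 \sqrt{D}\right) 2 D = 2 D \left(D + 2 \sqrt{D}\right)$)
$A{\left(w \right)} = 2 w \left(-146 + w\right)$ ($A{\left(w \right)} = \left(-146 + w\right) 2 w = 2 w \left(-146 + w\right)$)
$\frac{1}{-9238 + A{\left(z{\left(11 \right)} \right)}} = \frac{1}{-9238 + 2 \left(2 \cdot 11^{2} + 4 \cdot 11^{\frac{3}{2}}\right) \left(-146 + \left(2 \cdot 11^{2} + 4 \cdot 11^{\frac{3}{2}}\right)\right)} = \frac{1}{-9238 + 2 \left(2 \cdot 121 + 4 \cdot 11 \sqrt{11}\right) \left(-146 + \left(2 \cdot 121 + 4 \cdot 11 \sqrt{11}\right)\right)} = \frac{1}{-9238 + 2 \left(242 + 44 \sqrt{11}\right) \left(-146 + \left(242 + 44 \sqrt{11}\right)\right)} = \frac{1}{-9238 + 2 \left(242 + 44 \sqrt{11}\right) \left(96 + 44 \sqrt{11}\right)} = \frac{1}{-9238 + 2 \left(96 + 44 \sqrt{11}\right) \left(242 + 44 \sqrt{11}\right)}$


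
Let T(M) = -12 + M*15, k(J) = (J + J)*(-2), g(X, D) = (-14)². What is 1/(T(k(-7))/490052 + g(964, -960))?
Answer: 122513/24012650 ≈ 0.0051020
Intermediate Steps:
g(X, D) = 196
k(J) = -4*J (k(J) = (2*J)*(-2) = -4*J)
T(M) = -12 + 15*M
1/(T(k(-7))/490052 + g(964, -960)) = 1/((-12 + 15*(-4*(-7)))/490052 + 196) = 1/((-12 + 15*28)*(1/490052) + 196) = 1/((-12 + 420)*(1/490052) + 196) = 1/(408*(1/490052) + 196) = 1/(102/122513 + 196) = 1/(24012650/122513) = 122513/24012650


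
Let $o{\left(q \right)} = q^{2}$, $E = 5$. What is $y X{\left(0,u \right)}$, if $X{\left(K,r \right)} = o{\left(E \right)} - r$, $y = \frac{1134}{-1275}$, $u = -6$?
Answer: $- \frac{11718}{425} \approx -27.572$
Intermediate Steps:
$y = - \frac{378}{425}$ ($y = 1134 \left(- \frac{1}{1275}\right) = - \frac{378}{425} \approx -0.88941$)
$X{\left(K,r \right)} = 25 - r$ ($X{\left(K,r \right)} = 5^{2} - r = 25 - r$)
$y X{\left(0,u \right)} = - \frac{378 \left(25 - -6\right)}{425} = - \frac{378 \left(25 + 6\right)}{425} = \left(- \frac{378}{425}\right) 31 = - \frac{11718}{425}$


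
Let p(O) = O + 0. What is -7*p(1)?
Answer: -7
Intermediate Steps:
p(O) = O
-7*p(1) = -7*1 = -7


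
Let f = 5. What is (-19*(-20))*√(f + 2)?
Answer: 380*√7 ≈ 1005.4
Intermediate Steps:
(-19*(-20))*√(f + 2) = (-19*(-20))*√(5 + 2) = 380*√7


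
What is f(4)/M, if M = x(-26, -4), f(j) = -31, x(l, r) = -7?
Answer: 31/7 ≈ 4.4286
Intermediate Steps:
M = -7
f(4)/M = -31/(-7) = -31*(-1/7) = 31/7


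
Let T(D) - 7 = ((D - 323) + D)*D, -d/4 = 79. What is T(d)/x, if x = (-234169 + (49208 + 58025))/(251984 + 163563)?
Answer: -125406682489/126936 ≈ -9.8795e+5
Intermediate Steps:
d = -316 (d = -4*79 = -316)
x = -126936/415547 (x = (-234169 + 107233)/415547 = -126936*1/415547 = -126936/415547 ≈ -0.30547)
T(D) = 7 + D*(-323 + 2*D) (T(D) = 7 + ((D - 323) + D)*D = 7 + ((-323 + D) + D)*D = 7 + (-323 + 2*D)*D = 7 + D*(-323 + 2*D))
T(d)/x = (7 - 323*(-316) + 2*(-316)²)/(-126936/415547) = (7 + 102068 + 2*99856)*(-415547/126936) = (7 + 102068 + 199712)*(-415547/126936) = 301787*(-415547/126936) = -125406682489/126936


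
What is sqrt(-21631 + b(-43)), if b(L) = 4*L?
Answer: I*sqrt(21803) ≈ 147.66*I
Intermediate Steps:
sqrt(-21631 + b(-43)) = sqrt(-21631 + 4*(-43)) = sqrt(-21631 - 172) = sqrt(-21803) = I*sqrt(21803)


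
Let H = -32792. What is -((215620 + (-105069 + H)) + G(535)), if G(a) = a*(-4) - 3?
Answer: -75616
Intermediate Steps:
G(a) = -3 - 4*a (G(a) = -4*a - 3 = -3 - 4*a)
-((215620 + (-105069 + H)) + G(535)) = -((215620 + (-105069 - 32792)) + (-3 - 4*535)) = -((215620 - 137861) + (-3 - 2140)) = -(77759 - 2143) = -1*75616 = -75616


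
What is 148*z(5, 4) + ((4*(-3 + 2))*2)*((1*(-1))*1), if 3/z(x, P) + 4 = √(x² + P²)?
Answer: 1976/25 + 444*√41/25 ≈ 192.76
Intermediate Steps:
z(x, P) = 3/(-4 + √(P² + x²)) (z(x, P) = 3/(-4 + √(x² + P²)) = 3/(-4 + √(P² + x²)))
148*z(5, 4) + ((4*(-3 + 2))*2)*((1*(-1))*1) = 148*(3/(-4 + √(4² + 5²))) + ((4*(-3 + 2))*2)*((1*(-1))*1) = 148*(3/(-4 + √(16 + 25))) + ((4*(-1))*2)*(-1*1) = 148*(3/(-4 + √41)) - 4*2*(-1) = 444/(-4 + √41) - 8*(-1) = 444/(-4 + √41) + 8 = 8 + 444/(-4 + √41)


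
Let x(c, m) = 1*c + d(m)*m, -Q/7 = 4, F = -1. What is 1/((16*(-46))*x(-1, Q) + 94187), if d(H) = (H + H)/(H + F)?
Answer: 29/3906815 ≈ 7.4229e-6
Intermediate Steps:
Q = -28 (Q = -7*4 = -28)
d(H) = 2*H/(-1 + H) (d(H) = (H + H)/(H - 1) = (2*H)/(-1 + H) = 2*H/(-1 + H))
x(c, m) = c + 2*m²/(-1 + m) (x(c, m) = 1*c + (2*m/(-1 + m))*m = c + 2*m²/(-1 + m))
1/((16*(-46))*x(-1, Q) + 94187) = 1/((16*(-46))*((2*(-28)² - (-1 - 28))/(-1 - 28)) + 94187) = 1/(-736*(2*784 - 1*(-29))/(-29) + 94187) = 1/(-(-736)*(1568 + 29)/29 + 94187) = 1/(-(-736)*1597/29 + 94187) = 1/(-736*(-1597/29) + 94187) = 1/(1175392/29 + 94187) = 1/(3906815/29) = 29/3906815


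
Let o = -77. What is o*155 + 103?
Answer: -11832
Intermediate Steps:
o*155 + 103 = -77*155 + 103 = -11935 + 103 = -11832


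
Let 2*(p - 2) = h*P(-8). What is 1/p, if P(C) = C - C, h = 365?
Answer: ½ ≈ 0.50000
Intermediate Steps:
P(C) = 0
p = 2 (p = 2 + (365*0)/2 = 2 + (½)*0 = 2 + 0 = 2)
1/p = 1/2 = ½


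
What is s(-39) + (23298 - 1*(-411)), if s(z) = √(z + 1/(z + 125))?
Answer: 23709 + I*√288358/86 ≈ 23709.0 + 6.2441*I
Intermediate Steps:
s(z) = √(z + 1/(125 + z))
s(-39) + (23298 - 1*(-411)) = √((1 - 39*(125 - 39))/(125 - 39)) + (23298 - 1*(-411)) = √((1 - 39*86)/86) + (23298 + 411) = √((1 - 3354)/86) + 23709 = √((1/86)*(-3353)) + 23709 = √(-3353/86) + 23709 = I*√288358/86 + 23709 = 23709 + I*√288358/86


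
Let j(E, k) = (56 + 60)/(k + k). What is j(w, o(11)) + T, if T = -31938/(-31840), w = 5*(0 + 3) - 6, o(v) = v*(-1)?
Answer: -747701/175120 ≈ -4.2696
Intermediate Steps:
o(v) = -v
w = 9 (w = 5*3 - 6 = 15 - 6 = 9)
j(E, k) = 58/k (j(E, k) = 116/((2*k)) = 116*(1/(2*k)) = 58/k)
T = 15969/15920 (T = -31938*(-1/31840) = 15969/15920 ≈ 1.0031)
j(w, o(11)) + T = 58/((-1*11)) + 15969/15920 = 58/(-11) + 15969/15920 = 58*(-1/11) + 15969/15920 = -58/11 + 15969/15920 = -747701/175120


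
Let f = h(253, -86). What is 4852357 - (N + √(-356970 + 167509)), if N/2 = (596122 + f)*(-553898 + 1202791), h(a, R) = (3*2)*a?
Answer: -775603972683 - I*√189461 ≈ -7.756e+11 - 435.27*I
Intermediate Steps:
h(a, R) = 6*a
f = 1518 (f = 6*253 = 1518)
N = 775608825040 (N = 2*((596122 + 1518)*(-553898 + 1202791)) = 2*(597640*648893) = 2*387804412520 = 775608825040)
4852357 - (N + √(-356970 + 167509)) = 4852357 - (775608825040 + √(-356970 + 167509)) = 4852357 - (775608825040 + √(-189461)) = 4852357 - (775608825040 + I*√189461) = 4852357 + (-775608825040 - I*√189461) = -775603972683 - I*√189461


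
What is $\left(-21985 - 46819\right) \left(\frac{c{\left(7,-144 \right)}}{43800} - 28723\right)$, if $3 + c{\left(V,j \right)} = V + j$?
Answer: $\frac{2164001975554}{1095} \approx 1.9763 \cdot 10^{9}$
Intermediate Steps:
$c{\left(V,j \right)} = -3 + V + j$ ($c{\left(V,j \right)} = -3 + \left(V + j\right) = -3 + V + j$)
$\left(-21985 - 46819\right) \left(\frac{c{\left(7,-144 \right)}}{43800} - 28723\right) = \left(-21985 - 46819\right) \left(\frac{-3 + 7 - 144}{43800} - 28723\right) = - 68804 \left(\left(-140\right) \frac{1}{43800} - 28723\right) = - 68804 \left(- \frac{7}{2190} - 28723\right) = \left(-68804\right) \left(- \frac{62903377}{2190}\right) = \frac{2164001975554}{1095}$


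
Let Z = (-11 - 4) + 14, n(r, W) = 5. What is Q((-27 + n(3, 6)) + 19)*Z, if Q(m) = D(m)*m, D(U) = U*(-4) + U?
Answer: 27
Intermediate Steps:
Z = -1 (Z = -15 + 14 = -1)
D(U) = -3*U (D(U) = -4*U + U = -3*U)
Q(m) = -3*m² (Q(m) = (-3*m)*m = -3*m²)
Q((-27 + n(3, 6)) + 19)*Z = -3*((-27 + 5) + 19)²*(-1) = -3*(-22 + 19)²*(-1) = -3*(-3)²*(-1) = -3*9*(-1) = -27*(-1) = 27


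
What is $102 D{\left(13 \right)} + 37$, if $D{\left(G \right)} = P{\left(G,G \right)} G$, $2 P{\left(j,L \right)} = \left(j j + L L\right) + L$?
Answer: $232750$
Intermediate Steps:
$P{\left(j,L \right)} = \frac{L}{2} + \frac{L^{2}}{2} + \frac{j^{2}}{2}$ ($P{\left(j,L \right)} = \frac{\left(j j + L L\right) + L}{2} = \frac{\left(j^{2} + L^{2}\right) + L}{2} = \frac{\left(L^{2} + j^{2}\right) + L}{2} = \frac{L + L^{2} + j^{2}}{2} = \frac{L}{2} + \frac{L^{2}}{2} + \frac{j^{2}}{2}$)
$D{\left(G \right)} = G \left(G^{2} + \frac{G}{2}\right)$ ($D{\left(G \right)} = \left(\frac{G}{2} + \frac{G^{2}}{2} + \frac{G^{2}}{2}\right) G = \left(G^{2} + \frac{G}{2}\right) G = G \left(G^{2} + \frac{G}{2}\right)$)
$102 D{\left(13 \right)} + 37 = 102 \cdot 13^{2} \left(\frac{1}{2} + 13\right) + 37 = 102 \cdot 169 \cdot \frac{27}{2} + 37 = 102 \cdot \frac{4563}{2} + 37 = 232713 + 37 = 232750$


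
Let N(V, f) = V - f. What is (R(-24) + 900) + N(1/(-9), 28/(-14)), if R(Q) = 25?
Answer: 8342/9 ≈ 926.89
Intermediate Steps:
(R(-24) + 900) + N(1/(-9), 28/(-14)) = (25 + 900) + (1/(-9) - 28/(-14)) = 925 + (-1/9 - 28*(-1)/14) = 925 + (-1/9 - 1*(-2)) = 925 + (-1/9 + 2) = 925 + 17/9 = 8342/9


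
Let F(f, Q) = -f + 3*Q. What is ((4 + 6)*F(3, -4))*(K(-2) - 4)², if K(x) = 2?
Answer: -600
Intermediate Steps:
((4 + 6)*F(3, -4))*(K(-2) - 4)² = ((4 + 6)*(-1*3 + 3*(-4)))*(2 - 4)² = (10*(-3 - 12))*(-2)² = (10*(-15))*4 = -150*4 = -600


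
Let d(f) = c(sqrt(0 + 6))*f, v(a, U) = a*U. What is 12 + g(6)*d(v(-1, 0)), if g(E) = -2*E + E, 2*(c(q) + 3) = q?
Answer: 12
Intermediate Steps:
c(q) = -3 + q/2
v(a, U) = U*a
d(f) = f*(-3 + sqrt(6)/2) (d(f) = (-3 + sqrt(0 + 6)/2)*f = (-3 + sqrt(6)/2)*f = f*(-3 + sqrt(6)/2))
g(E) = -E
12 + g(6)*d(v(-1, 0)) = 12 + (-1*6)*((0*(-1))*(-6 + sqrt(6))/2) = 12 - 3*0*(-6 + sqrt(6)) = 12 - 6*0 = 12 + 0 = 12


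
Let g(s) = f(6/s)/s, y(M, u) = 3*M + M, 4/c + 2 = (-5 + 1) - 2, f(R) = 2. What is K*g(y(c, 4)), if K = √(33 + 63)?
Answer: -4*√6 ≈ -9.7980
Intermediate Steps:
c = -½ (c = 4/(-2 + ((-5 + 1) - 2)) = 4/(-2 + (-4 - 2)) = 4/(-2 - 6) = 4/(-8) = 4*(-⅛) = -½ ≈ -0.50000)
y(M, u) = 4*M
K = 4*√6 (K = √96 = 4*√6 ≈ 9.7980)
g(s) = 2/s
K*g(y(c, 4)) = (4*√6)*(2/((4*(-½)))) = (4*√6)*(2/(-2)) = (4*√6)*(2*(-½)) = (4*√6)*(-1) = -4*√6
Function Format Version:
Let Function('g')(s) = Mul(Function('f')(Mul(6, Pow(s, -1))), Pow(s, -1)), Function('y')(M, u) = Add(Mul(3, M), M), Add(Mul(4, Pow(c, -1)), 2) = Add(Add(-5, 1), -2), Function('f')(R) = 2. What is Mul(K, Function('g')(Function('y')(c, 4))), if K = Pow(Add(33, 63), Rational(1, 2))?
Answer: Mul(-4, Pow(6, Rational(1, 2))) ≈ -9.7980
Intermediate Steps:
c = Rational(-1, 2) (c = Mul(4, Pow(Add(-2, Add(Add(-5, 1), -2)), -1)) = Mul(4, Pow(Add(-2, Add(-4, -2)), -1)) = Mul(4, Pow(Add(-2, -6), -1)) = Mul(4, Pow(-8, -1)) = Mul(4, Rational(-1, 8)) = Rational(-1, 2) ≈ -0.50000)
Function('y')(M, u) = Mul(4, M)
K = Mul(4, Pow(6, Rational(1, 2))) (K = Pow(96, Rational(1, 2)) = Mul(4, Pow(6, Rational(1, 2))) ≈ 9.7980)
Function('g')(s) = Mul(2, Pow(s, -1))
Mul(K, Function('g')(Function('y')(c, 4))) = Mul(Mul(4, Pow(6, Rational(1, 2))), Mul(2, Pow(Mul(4, Rational(-1, 2)), -1))) = Mul(Mul(4, Pow(6, Rational(1, 2))), Mul(2, Pow(-2, -1))) = Mul(Mul(4, Pow(6, Rational(1, 2))), Mul(2, Rational(-1, 2))) = Mul(Mul(4, Pow(6, Rational(1, 2))), -1) = Mul(-4, Pow(6, Rational(1, 2)))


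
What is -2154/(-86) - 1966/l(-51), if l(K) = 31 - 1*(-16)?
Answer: -33919/2021 ≈ -16.783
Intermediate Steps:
l(K) = 47 (l(K) = 31 + 16 = 47)
-2154/(-86) - 1966/l(-51) = -2154/(-86) - 1966/47 = -2154*(-1/86) - 1966*1/47 = 1077/43 - 1966/47 = -33919/2021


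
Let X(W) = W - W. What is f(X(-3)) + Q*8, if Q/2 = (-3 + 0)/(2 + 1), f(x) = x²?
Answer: -16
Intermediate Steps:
X(W) = 0
Q = -2 (Q = 2*((-3 + 0)/(2 + 1)) = 2*(-3/3) = 2*(-3*⅓) = 2*(-1) = -2)
f(X(-3)) + Q*8 = 0² - 2*8 = 0 - 16 = -16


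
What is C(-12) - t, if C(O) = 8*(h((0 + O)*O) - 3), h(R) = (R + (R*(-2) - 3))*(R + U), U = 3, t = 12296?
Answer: -185192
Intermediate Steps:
h(R) = (-3 - R)*(3 + R) (h(R) = (R + (R*(-2) - 3))*(R + 3) = (R + (-2*R - 3))*(3 + R) = (R + (-3 - 2*R))*(3 + R) = (-3 - R)*(3 + R))
C(O) = -96 - 48*O**2 - 8*O**4 (C(O) = 8*((-9 - ((0 + O)*O)**2 - 6*(0 + O)*O) - 3) = 8*((-9 - (O*O)**2 - 6*O*O) - 3) = 8*((-9 - (O**2)**2 - 6*O**2) - 3) = 8*((-9 - O**4 - 6*O**2) - 3) = 8*(-12 - O**4 - 6*O**2) = -96 - 48*O**2 - 8*O**4)
C(-12) - t = (-96 - 48*(-12)**2 - 8*(-12)**4) - 1*12296 = (-96 - 48*144 - 8*20736) - 12296 = (-96 - 6912 - 165888) - 12296 = -172896 - 12296 = -185192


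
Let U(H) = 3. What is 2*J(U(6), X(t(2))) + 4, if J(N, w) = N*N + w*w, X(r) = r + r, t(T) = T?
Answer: 54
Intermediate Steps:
X(r) = 2*r
J(N, w) = N**2 + w**2
2*J(U(6), X(t(2))) + 4 = 2*(3**2 + (2*2)**2) + 4 = 2*(9 + 4**2) + 4 = 2*(9 + 16) + 4 = 2*25 + 4 = 50 + 4 = 54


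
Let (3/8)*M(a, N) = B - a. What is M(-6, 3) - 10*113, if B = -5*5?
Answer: -3542/3 ≈ -1180.7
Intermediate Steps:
B = -25
M(a, N) = -200/3 - 8*a/3 (M(a, N) = 8*(-25 - a)/3 = -200/3 - 8*a/3)
M(-6, 3) - 10*113 = (-200/3 - 8/3*(-6)) - 10*113 = (-200/3 + 16) - 1130 = -152/3 - 1130 = -3542/3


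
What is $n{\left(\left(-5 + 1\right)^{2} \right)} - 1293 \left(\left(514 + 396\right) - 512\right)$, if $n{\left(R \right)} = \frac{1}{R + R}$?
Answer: $- \frac{16467647}{32} \approx -5.1461 \cdot 10^{5}$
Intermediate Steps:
$n{\left(R \right)} = \frac{1}{2 R}$
$n{\left(\left(-5 + 1\right)^{2} \right)} - 1293 \left(\left(514 + 396\right) - 512\right) = \frac{1}{2 \left(-5 + 1\right)^{2}} - 1293 \left(\left(514 + 396\right) - 512\right) = \frac{1}{2 \left(-4\right)^{2}} - 1293 \left(910 - 512\right) = \frac{1}{2 \cdot 16} - 514614 = \frac{1}{2} \cdot \frac{1}{16} - 514614 = \frac{1}{32} - 514614 = - \frac{16467647}{32}$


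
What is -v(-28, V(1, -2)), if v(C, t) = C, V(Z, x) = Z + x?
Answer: 28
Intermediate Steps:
-v(-28, V(1, -2)) = -1*(-28) = 28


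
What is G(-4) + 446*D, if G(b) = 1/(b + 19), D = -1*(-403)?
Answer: 2696071/15 ≈ 1.7974e+5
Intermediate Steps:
D = 403
G(b) = 1/(19 + b)
G(-4) + 446*D = 1/(19 - 4) + 446*403 = 1/15 + 179738 = 2696071/15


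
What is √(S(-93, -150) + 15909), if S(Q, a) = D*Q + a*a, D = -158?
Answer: √53103 ≈ 230.44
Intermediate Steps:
S(Q, a) = a² - 158*Q (S(Q, a) = -158*Q + a*a = -158*Q + a² = a² - 158*Q)
√(S(-93, -150) + 15909) = √(((-150)² - 158*(-93)) + 15909) = √((22500 + 14694) + 15909) = √(37194 + 15909) = √53103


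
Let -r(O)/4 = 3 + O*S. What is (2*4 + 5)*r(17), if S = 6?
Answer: -5460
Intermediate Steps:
r(O) = -12 - 24*O (r(O) = -4*(3 + O*6) = -4*(3 + 6*O) = -12 - 24*O)
(2*4 + 5)*r(17) = (2*4 + 5)*(-12 - 24*17) = (8 + 5)*(-12 - 408) = 13*(-420) = -5460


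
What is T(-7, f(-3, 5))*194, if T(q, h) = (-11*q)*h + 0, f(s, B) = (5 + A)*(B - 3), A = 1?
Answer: 179256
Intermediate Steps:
f(s, B) = -18 + 6*B (f(s, B) = (5 + 1)*(B - 3) = 6*(-3 + B) = -18 + 6*B)
T(q, h) = -11*h*q (T(q, h) = -11*h*q + 0 = -11*h*q)
T(-7, f(-3, 5))*194 = -11*(-18 + 6*5)*(-7)*194 = -11*(-18 + 30)*(-7)*194 = -11*12*(-7)*194 = 924*194 = 179256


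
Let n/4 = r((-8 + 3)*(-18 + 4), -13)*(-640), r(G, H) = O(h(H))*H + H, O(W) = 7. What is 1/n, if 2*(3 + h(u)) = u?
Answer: 1/266240 ≈ 3.7560e-6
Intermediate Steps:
h(u) = -3 + u/2
r(G, H) = 8*H (r(G, H) = 7*H + H = 8*H)
n = 266240 (n = 4*((8*(-13))*(-640)) = 4*(-104*(-640)) = 4*66560 = 266240)
1/n = 1/266240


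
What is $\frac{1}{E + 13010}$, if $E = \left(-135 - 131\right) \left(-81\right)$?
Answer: $\frac{1}{34556} \approx 2.8939 \cdot 10^{-5}$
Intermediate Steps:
$E = 21546$ ($E = \left(-266\right) \left(-81\right) = 21546$)
$\frac{1}{E + 13010} = \frac{1}{21546 + 13010} = \frac{1}{34556}$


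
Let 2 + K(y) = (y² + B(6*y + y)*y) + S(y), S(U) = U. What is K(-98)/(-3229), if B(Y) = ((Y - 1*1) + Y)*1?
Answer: -144058/3229 ≈ -44.614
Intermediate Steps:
B(Y) = -1 + 2*Y (B(Y) = ((Y - 1) + Y)*1 = ((-1 + Y) + Y)*1 = (-1 + 2*Y)*1 = -1 + 2*Y)
K(y) = -2 + y + y² + y*(-1 + 14*y) (K(y) = -2 + ((y² + (-1 + 2*(6*y + y))*y) + y) = -2 + ((y² + (-1 + 2*(7*y))*y) + y) = -2 + ((y² + (-1 + 14*y)*y) + y) = -2 + ((y² + y*(-1 + 14*y)) + y) = -2 + (y + y² + y*(-1 + 14*y)) = -2 + y + y² + y*(-1 + 14*y))
K(-98)/(-3229) = (-2 + 15*(-98)²)/(-3229) = (-2 + 15*9604)*(-1/3229) = (-2 + 144060)*(-1/3229) = 144058*(-1/3229) = -144058/3229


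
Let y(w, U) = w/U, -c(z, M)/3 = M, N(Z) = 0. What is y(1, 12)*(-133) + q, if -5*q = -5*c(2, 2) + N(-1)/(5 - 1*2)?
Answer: -205/12 ≈ -17.083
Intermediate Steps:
c(z, M) = -3*M
q = -6 (q = -(-(-15)*2 + 0/(5 - 1*2))/5 = -(-5*(-6) + 0/(5 - 2))/5 = -(30 + 0/3)/5 = -(30 + 0*(1/3))/5 = -(30 + 0)/5 = -1/5*30 = -6)
y(1, 12)*(-133) + q = (1/12)*(-133) - 6 = -133/12 - 6 = -205/12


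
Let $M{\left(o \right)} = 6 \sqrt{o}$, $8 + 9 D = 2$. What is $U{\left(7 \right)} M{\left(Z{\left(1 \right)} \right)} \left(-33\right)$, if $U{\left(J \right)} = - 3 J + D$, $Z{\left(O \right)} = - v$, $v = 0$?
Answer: $0$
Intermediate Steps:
$D = - \frac{2}{3}$ ($D = - \frac{8}{9} + \frac{1}{9} \cdot 2 = - \frac{8}{9} + \frac{2}{9} = - \frac{2}{3} \approx -0.66667$)
$Z{\left(O \right)} = 0$ ($Z{\left(O \right)} = \left(-1\right) 0 = 0$)
$U{\left(J \right)} = - \frac{2}{3} - 3 J$ ($U{\left(J \right)} = - 3 J - \frac{2}{3} = - \frac{2}{3} - 3 J$)
$U{\left(7 \right)} M{\left(Z{\left(1 \right)} \right)} \left(-33\right) = \left(- \frac{2}{3} - 21\right) 6 \sqrt{0} \left(-33\right) = \left(- \frac{2}{3} - 21\right) 6 \cdot 0 \left(-33\right) = \left(- \frac{65}{3}\right) 0 \left(-33\right) = 0 \left(-33\right) = 0$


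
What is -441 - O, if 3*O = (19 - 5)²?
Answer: -1519/3 ≈ -506.33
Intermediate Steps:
O = 196/3 (O = (19 - 5)²/3 = (⅓)*14² = (⅓)*196 = 196/3 ≈ 65.333)
-441 - O = -441 - 1*196/3 = -441 - 196/3 = -1519/3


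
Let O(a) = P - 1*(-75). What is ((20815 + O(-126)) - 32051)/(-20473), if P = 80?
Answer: 11081/20473 ≈ 0.54125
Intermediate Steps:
O(a) = 155 (O(a) = 80 - 1*(-75) = 80 + 75 = 155)
((20815 + O(-126)) - 32051)/(-20473) = ((20815 + 155) - 32051)/(-20473) = (20970 - 32051)*(-1/20473) = -11081*(-1/20473) = 11081/20473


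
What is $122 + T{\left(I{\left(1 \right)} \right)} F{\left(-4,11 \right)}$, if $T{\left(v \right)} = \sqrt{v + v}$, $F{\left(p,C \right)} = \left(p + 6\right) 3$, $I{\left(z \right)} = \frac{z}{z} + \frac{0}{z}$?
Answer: $122 + 6 \sqrt{2} \approx 130.49$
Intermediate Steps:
$I{\left(z \right)} = 1$ ($I{\left(z \right)} = 1 + 0 = 1$)
$F{\left(p,C \right)} = 18 + 3 p$ ($F{\left(p,C \right)} = \left(6 + p\right) 3 = 18 + 3 p$)
$T{\left(v \right)} = \sqrt{2} \sqrt{v}$ ($T{\left(v \right)} = \sqrt{2 v} = \sqrt{2} \sqrt{v}$)
$122 + T{\left(I{\left(1 \right)} \right)} F{\left(-4,11 \right)} = 122 + \sqrt{2} \sqrt{1} \left(18 + 3 \left(-4\right)\right) = 122 + \sqrt{2} \cdot 1 \left(18 - 12\right) = 122 + \sqrt{2} \cdot 6 = 122 + 6 \sqrt{2}$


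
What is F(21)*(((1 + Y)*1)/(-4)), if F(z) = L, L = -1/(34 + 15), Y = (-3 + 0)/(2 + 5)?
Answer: 1/343 ≈ 0.0029155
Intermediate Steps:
Y = -3/7 ≈ -0.42857
L = -1/49 ≈ -0.020408
F(z) = -1/49
F(21)*(((1 + Y)*1)/(-4)) = -(1 - 3/7)*1/(49*(-4)) = -(4/7)*1*(-1)/(49*4) = -4*(-1)/(343*4) = -1/49*(-1/7) = 1/343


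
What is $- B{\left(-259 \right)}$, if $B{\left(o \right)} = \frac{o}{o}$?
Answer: $-1$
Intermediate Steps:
$B{\left(o \right)} = 1$
$- B{\left(-259 \right)} = \left(-1\right) 1 = -1$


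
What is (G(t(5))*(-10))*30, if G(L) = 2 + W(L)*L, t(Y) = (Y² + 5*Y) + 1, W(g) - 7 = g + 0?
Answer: -888000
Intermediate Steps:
W(g) = 7 + g (W(g) = 7 + (g + 0) = 7 + g)
t(Y) = 1 + Y² + 5*Y
G(L) = 2 + L*(7 + L) (G(L) = 2 + (7 + L)*L = 2 + L*(7 + L))
(G(t(5))*(-10))*30 = ((2 + (1 + 5² + 5*5)*(7 + (1 + 5² + 5*5)))*(-10))*30 = ((2 + (1 + 25 + 25)*(7 + (1 + 25 + 25)))*(-10))*30 = ((2 + 51*(7 + 51))*(-10))*30 = ((2 + 51*58)*(-10))*30 = ((2 + 2958)*(-10))*30 = (2960*(-10))*30 = -29600*30 = -888000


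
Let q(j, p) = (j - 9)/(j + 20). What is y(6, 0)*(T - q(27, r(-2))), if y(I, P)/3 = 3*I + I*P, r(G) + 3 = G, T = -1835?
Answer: -4658202/47 ≈ -99111.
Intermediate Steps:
r(G) = -3 + G
q(j, p) = (-9 + j)/(20 + j)
y(I, P) = 9*I + 3*I*P (y(I, P) = 3*(3*I + I*P) = 9*I + 3*I*P)
y(6, 0)*(T - q(27, r(-2))) = (3*6*(3 + 0))*(-1835 - (-9 + 27)/(20 + 27)) = (3*6*3)*(-1835 - 18/47) = 54*(-1835 - 18/47) = 54*(-86263/47) = -4658202/47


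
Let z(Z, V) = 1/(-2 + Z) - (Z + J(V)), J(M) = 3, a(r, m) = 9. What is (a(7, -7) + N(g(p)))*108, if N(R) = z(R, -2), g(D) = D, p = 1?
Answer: 432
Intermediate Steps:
z(Z, V) = -3 + 1/(-2 + Z) - Z (z(Z, V) = 1/(-2 + Z) - (Z + 3) = 1/(-2 + Z) - (3 + Z) = 1/(-2 + Z) + (-3 - Z) = -3 + 1/(-2 + Z) - Z)
N(R) = (7 - R - R²)/(-2 + R)
(a(7, -7) + N(g(p)))*108 = (9 + (7 - 1*1 - 1*1²)/(-2 + 1))*108 = (9 + (7 - 1 - 1*1)/(-1))*108 = (9 - (7 - 1 - 1))*108 = (9 - 1*5)*108 = (9 - 5)*108 = 4*108 = 432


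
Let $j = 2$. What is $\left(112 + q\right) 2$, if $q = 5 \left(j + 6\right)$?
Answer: $304$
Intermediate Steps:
$q = 40$ ($q = 5 \left(2 + 6\right) = 5 \cdot 8 = 40$)
$\left(112 + q\right) 2 = \left(112 + 40\right) 2 = 152 \cdot 2 = 304$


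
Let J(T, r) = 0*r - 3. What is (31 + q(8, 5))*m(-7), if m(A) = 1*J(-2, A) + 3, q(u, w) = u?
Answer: 0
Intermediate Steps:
J(T, r) = -3 (J(T, r) = 0 - 3 = -3)
m(A) = 0 (m(A) = 1*(-3) + 3 = -3 + 3 = 0)
(31 + q(8, 5))*m(-7) = (31 + 8)*0 = 39*0 = 0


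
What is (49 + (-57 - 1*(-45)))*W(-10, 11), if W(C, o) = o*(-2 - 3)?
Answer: -2035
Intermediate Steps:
W(C, o) = -5*o (W(C, o) = o*(-5) = -5*o)
(49 + (-57 - 1*(-45)))*W(-10, 11) = (49 + (-57 - 1*(-45)))*(-5*11) = (49 + (-57 + 45))*(-55) = (49 - 12)*(-55) = 37*(-55) = -2035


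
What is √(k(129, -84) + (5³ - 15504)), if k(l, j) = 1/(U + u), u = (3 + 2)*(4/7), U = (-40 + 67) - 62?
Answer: 7*I*√70618/15 ≈ 124.01*I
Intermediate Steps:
U = -35 (U = 27 - 62 = -35)
u = 20/7 (u = 5*(4*(⅐)) = 5*(4/7) = 20/7 ≈ 2.8571)
k(l, j) = -7/225 (k(l, j) = 1/(-35 + 20/7) = 1/(-225/7) = -7/225)
√(k(129, -84) + (5³ - 15504)) = √(-7/225 + (5³ - 15504)) = √(-7/225 + (125 - 15504)) = √(-7/225 - 15379) = √(-3460282/225) = 7*I*√70618/15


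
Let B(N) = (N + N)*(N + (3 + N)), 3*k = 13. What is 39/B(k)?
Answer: 27/70 ≈ 0.38571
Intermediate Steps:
k = 13/3 (k = (1/3)*13 = 13/3 ≈ 4.3333)
B(N) = 2*N*(3 + 2*N) (B(N) = (2*N)*(3 + 2*N) = 2*N*(3 + 2*N))
39/B(k) = 39/((2*(13/3)*(3 + 2*(13/3)))) = 39/((2*(13/3)*(3 + 26/3))) = 39/((2*(13/3)*(35/3))) = 39/(910/9) = 39*(9/910) = 27/70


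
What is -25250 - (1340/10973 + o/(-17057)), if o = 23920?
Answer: -4725713522470/187166461 ≈ -25249.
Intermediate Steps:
-25250 - (1340/10973 + o/(-17057)) = -25250 - (1340/10973 + 23920/(-17057)) = -25250 - (1340*(1/10973) + 23920*(-1/17057)) = -25250 - (1340/10973 - 23920/17057) = -25250 - 1*(-239617780/187166461) = -25250 + 239617780/187166461 = -4725713522470/187166461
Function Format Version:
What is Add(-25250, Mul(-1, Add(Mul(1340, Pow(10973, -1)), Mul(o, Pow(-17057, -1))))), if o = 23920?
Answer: Rational(-4725713522470, 187166461) ≈ -25249.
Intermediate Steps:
Add(-25250, Mul(-1, Add(Mul(1340, Pow(10973, -1)), Mul(o, Pow(-17057, -1))))) = Add(-25250, Mul(-1, Add(Mul(1340, Pow(10973, -1)), Mul(23920, Pow(-17057, -1))))) = Add(-25250, Mul(-1, Add(Mul(1340, Rational(1, 10973)), Mul(23920, Rational(-1, 17057))))) = Add(-25250, Mul(-1, Add(Rational(1340, 10973), Rational(-23920, 17057)))) = Add(-25250, Mul(-1, Rational(-239617780, 187166461))) = Add(-25250, Rational(239617780, 187166461)) = Rational(-4725713522470, 187166461)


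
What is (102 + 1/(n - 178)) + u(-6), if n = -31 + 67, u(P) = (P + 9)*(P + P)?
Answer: 9371/142 ≈ 65.993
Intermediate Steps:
u(P) = 2*P*(9 + P) (u(P) = (9 + P)*(2*P) = 2*P*(9 + P))
n = 36
(102 + 1/(n - 178)) + u(-6) = (102 + 1/(36 - 178)) + 2*(-6)*(9 - 6) = (102 + 1/(-142)) + 2*(-6)*3 = (102 - 1/142) - 36 = 14483/142 - 36 = 9371/142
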